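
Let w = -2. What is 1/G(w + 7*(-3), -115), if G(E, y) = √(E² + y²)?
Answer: √26/598 ≈ 0.0085268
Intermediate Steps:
1/G(w + 7*(-3), -115) = 1/(√((-2 + 7*(-3))² + (-115)²)) = 1/(√((-2 - 21)² + 13225)) = 1/(√((-23)² + 13225)) = 1/(√(529 + 13225)) = 1/(√13754) = 1/(23*√26) = √26/598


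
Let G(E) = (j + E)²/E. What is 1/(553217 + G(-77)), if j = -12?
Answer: 77/42589788 ≈ 1.8079e-6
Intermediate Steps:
G(E) = (-12 + E)²/E
1/(553217 + G(-77)) = 1/(553217 + (-12 - 77)²/(-77)) = 1/(553217 - 1/77*(-89)²) = 1/(553217 - 1/77*7921) = 1/(553217 - 7921/77) = 1/(42589788/77) = 77/42589788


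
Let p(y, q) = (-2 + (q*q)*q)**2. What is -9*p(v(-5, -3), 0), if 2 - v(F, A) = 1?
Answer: -36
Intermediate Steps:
v(F, A) = 1 (v(F, A) = 2 - 1*1 = 2 - 1 = 1)
p(y, q) = (-2 + q**3)**2 (p(y, q) = (-2 + q**2*q)**2 = (-2 + q**3)**2)
-9*p(v(-5, -3), 0) = -9*(-2 + 0**3)**2 = -9*(-2 + 0)**2 = -9*(-2)**2 = -9*4 = -36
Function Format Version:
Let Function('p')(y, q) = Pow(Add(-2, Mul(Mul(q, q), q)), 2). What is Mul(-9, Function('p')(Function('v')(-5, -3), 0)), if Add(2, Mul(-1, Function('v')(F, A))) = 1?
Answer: -36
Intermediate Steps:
Function('v')(F, A) = 1 (Function('v')(F, A) = Add(2, Mul(-1, 1)) = Add(2, -1) = 1)
Function('p')(y, q) = Pow(Add(-2, Pow(q, 3)), 2) (Function('p')(y, q) = Pow(Add(-2, Mul(Pow(q, 2), q)), 2) = Pow(Add(-2, Pow(q, 3)), 2))
Mul(-9, Function('p')(Function('v')(-5, -3), 0)) = Mul(-9, Pow(Add(-2, Pow(0, 3)), 2)) = Mul(-9, Pow(Add(-2, 0), 2)) = Mul(-9, Pow(-2, 2)) = Mul(-9, 4) = -36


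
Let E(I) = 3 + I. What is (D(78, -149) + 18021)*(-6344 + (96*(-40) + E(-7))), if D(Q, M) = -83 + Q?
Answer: -183547008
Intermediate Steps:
(D(78, -149) + 18021)*(-6344 + (96*(-40) + E(-7))) = ((-83 + 78) + 18021)*(-6344 + (96*(-40) + (3 - 7))) = (-5 + 18021)*(-6344 + (-3840 - 4)) = 18016*(-6344 - 3844) = 18016*(-10188) = -183547008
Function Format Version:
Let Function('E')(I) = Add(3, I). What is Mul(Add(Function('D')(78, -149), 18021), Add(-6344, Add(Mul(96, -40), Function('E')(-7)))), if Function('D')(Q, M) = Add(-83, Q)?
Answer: -183547008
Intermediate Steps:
Mul(Add(Function('D')(78, -149), 18021), Add(-6344, Add(Mul(96, -40), Function('E')(-7)))) = Mul(Add(Add(-83, 78), 18021), Add(-6344, Add(Mul(96, -40), Add(3, -7)))) = Mul(Add(-5, 18021), Add(-6344, Add(-3840, -4))) = Mul(18016, Add(-6344, -3844)) = Mul(18016, -10188) = -183547008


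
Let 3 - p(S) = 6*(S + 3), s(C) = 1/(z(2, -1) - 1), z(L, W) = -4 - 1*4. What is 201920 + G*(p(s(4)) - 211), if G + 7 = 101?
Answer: 542216/3 ≈ 1.8074e+5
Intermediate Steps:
G = 94 (G = -7 + 101 = 94)
z(L, W) = -8 (z(L, W) = -4 - 4 = -8)
s(C) = -⅑ (s(C) = 1/(-8 - 1) = 1/(-9) = -⅑)
p(S) = -15 - 6*S (p(S) = 3 - 6*(S + 3) = 3 - 6*(3 + S) = 3 - (18 + 6*S) = 3 + (-18 - 6*S) = -15 - 6*S)
201920 + G*(p(s(4)) - 211) = 201920 + 94*((-15 - 6*(-⅑)) - 211) = 201920 + 94*((-15 + ⅔) - 211) = 201920 + 94*(-43/3 - 211) = 201920 + 94*(-676/3) = 201920 - 63544/3 = 542216/3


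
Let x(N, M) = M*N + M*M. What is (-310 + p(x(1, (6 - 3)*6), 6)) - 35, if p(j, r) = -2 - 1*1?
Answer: -348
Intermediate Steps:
x(N, M) = M² + M*N (x(N, M) = M*N + M² = M² + M*N)
p(j, r) = -3 (p(j, r) = -2 - 1 = -3)
(-310 + p(x(1, (6 - 3)*6), 6)) - 35 = (-310 - 3) - 35 = -313 - 35 = -348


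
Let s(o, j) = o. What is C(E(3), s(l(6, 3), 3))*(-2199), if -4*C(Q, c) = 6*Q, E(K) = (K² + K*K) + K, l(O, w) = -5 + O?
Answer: 138537/2 ≈ 69269.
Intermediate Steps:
E(K) = K + 2*K² (E(K) = (K² + K²) + K = 2*K² + K = K + 2*K²)
C(Q, c) = -3*Q/2
C(E(3), s(l(6, 3), 3))*(-2199) = -9*(1 + 2*3)/2*(-2199) = -9*(1 + 6)/2*(-2199) = -9*7/2*(-2199) = -3/2*21*(-2199) = -63/2*(-2199) = 138537/2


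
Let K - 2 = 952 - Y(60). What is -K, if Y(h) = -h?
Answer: -1014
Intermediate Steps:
K = 1014 (K = 2 + (952 - (-1)*60) = 2 + (952 - 1*(-60)) = 2 + (952 + 60) = 2 + 1012 = 1014)
-K = -1*1014 = -1014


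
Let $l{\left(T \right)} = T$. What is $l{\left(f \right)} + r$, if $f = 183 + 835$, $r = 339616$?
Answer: $340634$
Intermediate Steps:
$f = 1018$
$l{\left(f \right)} + r = 1018 + 339616 = 340634$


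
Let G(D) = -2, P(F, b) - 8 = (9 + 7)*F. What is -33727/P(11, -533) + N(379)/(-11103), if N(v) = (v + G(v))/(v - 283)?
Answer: -4493659243/24515424 ≈ -183.30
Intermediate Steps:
P(F, b) = 8 + 16*F (P(F, b) = 8 + (9 + 7)*F = 8 + 16*F)
N(v) = (-2 + v)/(-283 + v) (N(v) = (v - 2)/(v - 283) = (-2 + v)/(-283 + v))
-33727/P(11, -533) + N(379)/(-11103) = -33727/(8 + 16*11) + ((-2 + 379)/(-283 + 379))/(-11103) = -33727/(8 + 176) + (377/96)*(-1/11103) = -33727/184 + ((1/96)*377)*(-1/11103) = -33727*1/184 + (377/96)*(-1/11103) = -33727/184 - 377/1065888 = -4493659243/24515424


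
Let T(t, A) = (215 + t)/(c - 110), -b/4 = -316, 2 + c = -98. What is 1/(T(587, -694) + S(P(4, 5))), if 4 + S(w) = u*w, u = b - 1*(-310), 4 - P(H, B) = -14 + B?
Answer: 105/2147689 ≈ 4.8890e-5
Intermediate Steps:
c = -100 (c = -2 - 98 = -100)
P(H, B) = 18 - B (P(H, B) = 4 - (-14 + B) = 4 + (14 - B) = 18 - B)
b = 1264 (b = -4*(-316) = 1264)
u = 1574 (u = 1264 - 1*(-310) = 1264 + 310 = 1574)
T(t, A) = -43/42 - t/210 (T(t, A) = (215 + t)/(-100 - 110) = (215 + t)/(-210) = (215 + t)*(-1/210) = -43/42 - t/210)
S(w) = -4 + 1574*w
1/(T(587, -694) + S(P(4, 5))) = 1/((-43/42 - 1/210*587) + (-4 + 1574*(18 - 1*5))) = 1/((-43/42 - 587/210) + (-4 + 1574*(18 - 5))) = 1/(-401/105 + (-4 + 1574*13)) = 1/(-401/105 + (-4 + 20462)) = 1/(-401/105 + 20458) = 1/(2147689/105) = 105/2147689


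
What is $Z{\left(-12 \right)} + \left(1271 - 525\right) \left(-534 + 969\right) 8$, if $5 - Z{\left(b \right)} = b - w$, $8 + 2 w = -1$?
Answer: $\frac{5192185}{2} \approx 2.5961 \cdot 10^{6}$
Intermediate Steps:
$w = - \frac{9}{2}$ ($w = -4 + \frac{1}{2} \left(-1\right) = -4 - \frac{1}{2} = - \frac{9}{2} \approx -4.5$)
$Z{\left(b \right)} = \frac{1}{2} - b$ ($Z{\left(b \right)} = 5 - \left(b - - \frac{9}{2}\right) = 5 - \left(b + \frac{9}{2}\right) = 5 - \left(\frac{9}{2} + b\right) = \frac{1}{2} - b$)
$Z{\left(-12 \right)} + \left(1271 - 525\right) \left(-534 + 969\right) 8 = \left(\frac{1}{2} - -12\right) + \left(1271 - 525\right) \left(-534 + 969\right) 8 = \left(\frac{1}{2} + 12\right) + 746 \cdot 435 \cdot 8 = \frac{25}{2} + 324510 \cdot 8 = \frac{25}{2} + 2596080 = \frac{5192185}{2}$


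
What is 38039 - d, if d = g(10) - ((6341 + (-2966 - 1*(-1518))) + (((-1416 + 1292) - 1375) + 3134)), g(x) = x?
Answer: 44557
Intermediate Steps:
d = -6518 (d = 10 - ((6341 + (-2966 - 1*(-1518))) + (((-1416 + 1292) - 1375) + 3134)) = 10 - ((6341 + (-2966 + 1518)) + ((-124 - 1375) + 3134)) = 10 - ((6341 - 1448) + (-1499 + 3134)) = 10 - (4893 + 1635) = 10 - 1*6528 = 10 - 6528 = -6518)
38039 - d = 38039 - 1*(-6518) = 38039 + 6518 = 44557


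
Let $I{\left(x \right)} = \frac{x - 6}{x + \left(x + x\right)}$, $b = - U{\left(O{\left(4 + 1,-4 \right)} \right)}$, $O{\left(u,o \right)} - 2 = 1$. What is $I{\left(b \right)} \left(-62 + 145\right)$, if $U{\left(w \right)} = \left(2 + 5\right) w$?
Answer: $\frac{249}{7} \approx 35.571$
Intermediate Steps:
$O{\left(u,o \right)} = 3$ ($O{\left(u,o \right)} = 2 + 1 = 3$)
$U{\left(w \right)} = 7 w$
$b = -21$ ($b = - 7 \cdot 3 = \left(-1\right) 21 = -21$)
$I{\left(x \right)} = \frac{-6 + x}{3 x}$ ($I{\left(x \right)} = \frac{-6 + x}{x + 2 x} = \frac{-6 + x}{3 x}$)
$I{\left(b \right)} \left(-62 + 145\right) = \frac{-6 - 21}{3 \left(-21\right)} \left(-62 + 145\right) = \frac{1}{3} \left(- \frac{1}{21}\right) \left(-27\right) 83 = \frac{3}{7} \cdot 83 = \frac{249}{7}$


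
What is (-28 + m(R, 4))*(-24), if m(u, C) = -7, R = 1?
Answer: 840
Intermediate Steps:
(-28 + m(R, 4))*(-24) = (-28 - 7)*(-24) = -35*(-24) = 840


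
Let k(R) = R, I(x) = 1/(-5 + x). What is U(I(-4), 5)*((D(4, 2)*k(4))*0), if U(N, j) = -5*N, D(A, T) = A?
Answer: 0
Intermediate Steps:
U(I(-4), 5)*((D(4, 2)*k(4))*0) = (-5/(-5 - 4))*((4*4)*0) = (-5/(-9))*(16*0) = -5*(-⅑)*0 = (5/9)*0 = 0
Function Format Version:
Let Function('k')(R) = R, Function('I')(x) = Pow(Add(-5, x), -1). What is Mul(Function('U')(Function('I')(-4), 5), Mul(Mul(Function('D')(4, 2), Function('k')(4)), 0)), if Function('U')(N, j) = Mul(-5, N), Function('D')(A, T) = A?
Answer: 0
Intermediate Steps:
Mul(Function('U')(Function('I')(-4), 5), Mul(Mul(Function('D')(4, 2), Function('k')(4)), 0)) = Mul(Mul(-5, Pow(Add(-5, -4), -1)), Mul(Mul(4, 4), 0)) = Mul(Mul(-5, Pow(-9, -1)), Mul(16, 0)) = Mul(Mul(-5, Rational(-1, 9)), 0) = Mul(Rational(5, 9), 0) = 0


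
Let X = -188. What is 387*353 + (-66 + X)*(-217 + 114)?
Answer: 162773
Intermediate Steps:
387*353 + (-66 + X)*(-217 + 114) = 387*353 + (-66 - 188)*(-217 + 114) = 136611 - 254*(-103) = 136611 + 26162 = 162773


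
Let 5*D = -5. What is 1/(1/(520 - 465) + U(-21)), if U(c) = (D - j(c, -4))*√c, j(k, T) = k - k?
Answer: 55/63526 + 3025*I*√21/63526 ≈ 0.00086579 + 0.21821*I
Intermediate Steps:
j(k, T) = 0
D = -1 (D = (⅕)*(-5) = -1)
U(c) = -√c (U(c) = (-1 - 1*0)*√c = (-1 + 0)*√c = -√c)
1/(1/(520 - 465) + U(-21)) = 1/(1/(520 - 465) - √(-21)) = 1/(1/55 - I*√21)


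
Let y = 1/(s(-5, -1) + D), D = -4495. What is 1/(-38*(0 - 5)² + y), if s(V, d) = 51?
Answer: -4444/4221801 ≈ -0.0010526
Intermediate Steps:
y = -1/4444 (y = 1/(51 - 4495) = 1/(-4444) = -1/4444 ≈ -0.00022502)
1/(-38*(0 - 5)² + y) = 1/(-38*(0 - 5)² - 1/4444) = 1/(-38*(-5)² - 1/4444) = 1/(-38*25 - 1/4444) = 1/(-950 - 1/4444) = 1/(-4221801/4444) = -4444/4221801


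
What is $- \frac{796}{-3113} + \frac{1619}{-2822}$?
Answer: $- \frac{2793635}{8784886} \approx -0.318$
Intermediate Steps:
$- \frac{796}{-3113} + \frac{1619}{-2822} = \left(-796\right) \left(- \frac{1}{3113}\right) + 1619 \left(- \frac{1}{2822}\right) = \frac{796}{3113} - \frac{1619}{2822} = - \frac{2793635}{8784886}$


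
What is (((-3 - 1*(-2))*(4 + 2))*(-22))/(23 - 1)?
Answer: 6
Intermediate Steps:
(((-3 - 1*(-2))*(4 + 2))*(-22))/(23 - 1) = (((-3 + 2)*6)*(-22))/22 = (-1*6*(-22))*(1/22) = -6*(-22)*(1/22) = 132*(1/22) = 6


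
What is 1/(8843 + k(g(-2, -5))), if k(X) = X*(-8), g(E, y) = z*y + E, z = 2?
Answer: 1/8939 ≈ 0.00011187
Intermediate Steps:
g(E, y) = E + 2*y (g(E, y) = 2*y + E = E + 2*y)
k(X) = -8*X
1/(8843 + k(g(-2, -5))) = 1/(8843 - 8*(-2 + 2*(-5))) = 1/(8843 - 8*(-2 - 10)) = 1/(8843 - 8*(-12)) = 1/(8843 + 96) = 1/8939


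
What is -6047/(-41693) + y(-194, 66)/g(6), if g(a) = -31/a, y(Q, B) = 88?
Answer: -21826447/1292483 ≈ -16.887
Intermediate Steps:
-6047/(-41693) + y(-194, 66)/g(6) = -6047/(-41693) + 88/((-31/6)) = -6047*(-1/41693) + 88/((-31*1/6)) = 6047/41693 + 88/(-31/6) = 6047/41693 + 88*(-6/31) = 6047/41693 - 528/31 = -21826447/1292483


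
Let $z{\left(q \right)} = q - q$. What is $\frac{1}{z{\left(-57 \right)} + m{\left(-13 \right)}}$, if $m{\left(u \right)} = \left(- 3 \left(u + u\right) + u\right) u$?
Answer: $- \frac{1}{845} \approx -0.0011834$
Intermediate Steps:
$z{\left(q \right)} = 0$
$m{\left(u \right)} = - 5 u^{2}$ ($m{\left(u \right)} = \left(- 3 \cdot 2 u + u\right) u = \left(- 6 u + u\right) u = - 5 u u = - 5 u^{2}$)
$\frac{1}{z{\left(-57 \right)} + m{\left(-13 \right)}} = \frac{1}{0 - 5 \left(-13\right)^{2}} = \frac{1}{0 - 845} = \frac{1}{-845} = - \frac{1}{845}$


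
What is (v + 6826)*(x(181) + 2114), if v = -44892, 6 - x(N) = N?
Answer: -73809974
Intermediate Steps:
x(N) = 6 - N
(v + 6826)*(x(181) + 2114) = (-44892 + 6826)*((6 - 1*181) + 2114) = -38066*((6 - 181) + 2114) = -38066*(-175 + 2114) = -38066*1939 = -73809974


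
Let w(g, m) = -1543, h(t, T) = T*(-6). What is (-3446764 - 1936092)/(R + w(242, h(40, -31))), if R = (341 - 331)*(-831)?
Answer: 5382856/9853 ≈ 546.32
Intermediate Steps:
h(t, T) = -6*T
R = -8310 (R = 10*(-831) = -8310)
(-3446764 - 1936092)/(R + w(242, h(40, -31))) = (-3446764 - 1936092)/(-8310 - 1543) = -5382856/(-9853) = -5382856*(-1/9853) = 5382856/9853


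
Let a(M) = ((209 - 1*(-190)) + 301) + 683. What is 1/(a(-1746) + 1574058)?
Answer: 1/1575441 ≈ 6.3474e-7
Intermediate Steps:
a(M) = 1383 (a(M) = ((209 + 190) + 301) + 683 = (399 + 301) + 683 = 700 + 683 = 1383)
1/(a(-1746) + 1574058) = 1/(1383 + 1574058) = 1/1575441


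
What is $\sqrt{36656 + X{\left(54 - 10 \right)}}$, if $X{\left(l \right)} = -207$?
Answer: $\sqrt{36449} \approx 190.92$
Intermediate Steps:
$\sqrt{36656 + X{\left(54 - 10 \right)}} = \sqrt{36656 - 207} = \sqrt{36449}$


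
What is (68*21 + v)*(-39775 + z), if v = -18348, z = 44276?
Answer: -76156920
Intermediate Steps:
(68*21 + v)*(-39775 + z) = (68*21 - 18348)*(-39775 + 44276) = (1428 - 18348)*4501 = -16920*4501 = -76156920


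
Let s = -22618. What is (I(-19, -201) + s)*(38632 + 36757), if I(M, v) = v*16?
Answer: -1947599426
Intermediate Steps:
I(M, v) = 16*v
(I(-19, -201) + s)*(38632 + 36757) = (16*(-201) - 22618)*(38632 + 36757) = (-3216 - 22618)*75389 = -25834*75389 = -1947599426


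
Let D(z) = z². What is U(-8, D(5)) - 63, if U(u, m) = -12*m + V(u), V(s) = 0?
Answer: -363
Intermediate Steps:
U(u, m) = -12*m (U(u, m) = -12*m + 0 = -12*m)
U(-8, D(5)) - 63 = -12*5² - 63 = -12*25 - 63 = -300 - 63 = -363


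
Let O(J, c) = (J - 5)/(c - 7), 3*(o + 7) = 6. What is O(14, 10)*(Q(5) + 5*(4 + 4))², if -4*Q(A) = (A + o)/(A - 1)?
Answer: 4800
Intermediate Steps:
o = -5 (o = -7 + (⅓)*6 = -7 + 2 = -5)
Q(A) = -(-5 + A)/(4*(-1 + A)) (Q(A) = -(A - 5)/(4*(A - 1)) = -(-5 + A)/(4*(-1 + A)))
O(J, c) = (-5 + J)/(-7 + c)
O(14, 10)*(Q(5) + 5*(4 + 4))² = ((-5 + 14)/(-7 + 10))*((5 - 1*5)/(4*(-1 + 5)) + 5*(4 + 4))² = (9/3)*((¼)*(5 - 5)/4 + 5*8)² = ((⅓)*9)*((¼)*(¼)*0 + 40)² = 3*(0 + 40)² = 3*40² = 3*1600 = 4800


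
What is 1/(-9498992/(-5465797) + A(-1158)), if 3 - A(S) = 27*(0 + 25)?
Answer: -5465797/3663516592 ≈ -0.0014920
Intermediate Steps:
A(S) = -672 (A(S) = 3 - 27*(0 + 25) = 3 - 27*25 = 3 - 1*675 = 3 - 675 = -672)
1/(-9498992/(-5465797) + A(-1158)) = 1/(-9498992/(-5465797) - 672) = 1/(-9498992*(-1/5465797) - 672) = 1/(9498992/5465797 - 672) = 1/(-3663516592/5465797) = -5465797/3663516592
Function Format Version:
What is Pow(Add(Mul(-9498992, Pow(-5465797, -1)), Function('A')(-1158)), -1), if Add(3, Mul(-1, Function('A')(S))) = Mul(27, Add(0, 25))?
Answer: Rational(-5465797, 3663516592) ≈ -0.0014920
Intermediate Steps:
Function('A')(S) = -672 (Function('A')(S) = Add(3, Mul(-1, Mul(27, Add(0, 25)))) = Add(3, Mul(-1, Mul(27, 25))) = Add(3, Mul(-1, 675)) = Add(3, -675) = -672)
Pow(Add(Mul(-9498992, Pow(-5465797, -1)), Function('A')(-1158)), -1) = Pow(Add(Mul(-9498992, Pow(-5465797, -1)), -672), -1) = Pow(Add(Mul(-9498992, Rational(-1, 5465797)), -672), -1) = Pow(Add(Rational(9498992, 5465797), -672), -1) = Pow(Rational(-3663516592, 5465797), -1) = Rational(-5465797, 3663516592)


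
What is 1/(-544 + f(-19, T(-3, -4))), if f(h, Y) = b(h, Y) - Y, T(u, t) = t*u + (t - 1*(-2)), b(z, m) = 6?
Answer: -1/548 ≈ -0.0018248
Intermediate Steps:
T(u, t) = 2 + t + t*u (T(u, t) = t*u + (t + 2) = t*u + (2 + t) = 2 + t + t*u)
f(h, Y) = 6 - Y
1/(-544 + f(-19, T(-3, -4))) = 1/(-544 + (6 - (2 - 4 - 4*(-3)))) = 1/(-544 + (6 - (2 - 4 + 12))) = 1/(-544 + (6 - 1*10)) = 1/(-544 + (6 - 10)) = 1/(-544 - 4) = 1/(-548) = -1/548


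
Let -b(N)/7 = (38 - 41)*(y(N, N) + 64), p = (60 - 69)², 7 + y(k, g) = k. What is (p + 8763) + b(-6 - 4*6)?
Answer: 9411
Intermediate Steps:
y(k, g) = -7 + k
p = 81 (p = (-9)² = 81)
b(N) = 1197 + 21*N (b(N) = -7*(38 - 41)*((-7 + N) + 64) = -(-21)*(57 + N) = -7*(-171 - 3*N) = 1197 + 21*N)
(p + 8763) + b(-6 - 4*6) = (81 + 8763) + (1197 + 21*(-6 - 4*6)) = 8844 + (1197 + 21*(-6 - 24)) = 8844 + (1197 + 21*(-30)) = 8844 + (1197 - 630) = 8844 + 567 = 9411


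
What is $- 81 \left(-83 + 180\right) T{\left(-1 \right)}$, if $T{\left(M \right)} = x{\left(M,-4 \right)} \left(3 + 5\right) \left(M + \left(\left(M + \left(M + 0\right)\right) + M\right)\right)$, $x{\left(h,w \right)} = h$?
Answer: $-251424$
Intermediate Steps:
$T{\left(M \right)} = 32 M^{2}$ ($T{\left(M \right)} = M \left(3 + 5\right) \left(M + \left(\left(M + \left(M + 0\right)\right) + M\right)\right) = M 8 \left(M + \left(\left(M + M\right) + M\right)\right) = 8 M \left(M + \left(2 M + M\right)\right) = 8 M \left(M + 3 M\right) = 8 M 4 M = 32 M^{2}$)
$- 81 \left(-83 + 180\right) T{\left(-1 \right)} = - 81 \left(-83 + 180\right) 32 \left(-1\right)^{2} = \left(-81\right) 97 \cdot 32 \cdot 1 = \left(-7857\right) 32 = -251424$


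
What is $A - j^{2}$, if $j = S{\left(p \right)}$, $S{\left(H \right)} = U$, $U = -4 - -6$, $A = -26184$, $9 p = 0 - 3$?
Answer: $-26188$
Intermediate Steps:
$p = - \frac{1}{3}$ ($p = \frac{0 - 3}{9} = \frac{1}{9} \left(-3\right) = - \frac{1}{3} \approx -0.33333$)
$U = 2$ ($U = -4 + 6 = 2$)
$S{\left(H \right)} = 2$
$j = 2$
$A - j^{2} = -26184 - 2^{2} = -26184 - 4 = -26188$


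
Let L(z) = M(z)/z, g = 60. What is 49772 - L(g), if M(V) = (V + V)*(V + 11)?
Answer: 49630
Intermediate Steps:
M(V) = 2*V*(11 + V) (M(V) = (2*V)*(11 + V) = 2*V*(11 + V))
L(z) = 22 + 2*z (L(z) = (2*z*(11 + z))/z = 22 + 2*z)
49772 - L(g) = 49772 - (22 + 2*60) = 49772 - (22 + 120) = 49772 - 1*142 = 49772 - 142 = 49630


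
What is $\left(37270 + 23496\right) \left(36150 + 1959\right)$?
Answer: $2315731494$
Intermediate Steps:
$\left(37270 + 23496\right) \left(36150 + 1959\right) = 60766 \cdot 38109 = 2315731494$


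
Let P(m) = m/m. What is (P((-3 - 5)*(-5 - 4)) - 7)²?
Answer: 36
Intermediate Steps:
P(m) = 1
(P((-3 - 5)*(-5 - 4)) - 7)² = (1 - 7)² = (-6)² = 36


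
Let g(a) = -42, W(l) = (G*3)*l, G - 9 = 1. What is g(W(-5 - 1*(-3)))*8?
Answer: -336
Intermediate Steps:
G = 10 (G = 9 + 1 = 10)
W(l) = 30*l (W(l) = (10*3)*l = 30*l)
g(W(-5 - 1*(-3)))*8 = -42*8 = -336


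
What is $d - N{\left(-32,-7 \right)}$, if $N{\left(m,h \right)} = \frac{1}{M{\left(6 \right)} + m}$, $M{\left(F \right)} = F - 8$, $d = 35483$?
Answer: $\frac{1206423}{34} \approx 35483.0$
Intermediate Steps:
$M{\left(F \right)} = -8 + F$
$N{\left(m,h \right)} = \frac{1}{-2 + m}$ ($N{\left(m,h \right)} = \frac{1}{\left(-8 + 6\right) + m} = \frac{1}{-2 + m}$)
$d - N{\left(-32,-7 \right)} = 35483 - \frac{1}{-2 - 32} = 35483 - \frac{1}{-34} = 35483 - - \frac{1}{34} = 35483 + \frac{1}{34} = \frac{1206423}{34}$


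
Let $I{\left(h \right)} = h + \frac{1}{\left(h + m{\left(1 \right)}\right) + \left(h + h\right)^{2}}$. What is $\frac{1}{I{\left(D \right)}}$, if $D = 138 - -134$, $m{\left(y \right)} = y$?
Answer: $\frac{296209}{80568849} \approx 0.0036765$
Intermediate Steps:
$D = 272$ ($D = 138 + 134 = 272$)
$I{\left(h \right)} = h + \frac{1}{1 + h + 4 h^{2}}$ ($I{\left(h \right)} = h + \frac{1}{\left(h + 1\right) + \left(h + h\right)^{2}} = h + \frac{1}{\left(1 + h\right) + \left(2 h\right)^{2}} = h + \frac{1}{\left(1 + h\right) + 4 h^{2}} = h + \frac{1}{1 + h + 4 h^{2}}$)
$\frac{1}{I{\left(D \right)}} = \frac{1}{\frac{1}{1 + 272 + 4 \cdot 272^{2}} \left(1 + 272 + 272^{2} + 4 \cdot 272^{3}\right)} = \frac{1}{\frac{1}{1 + 272 + 4 \cdot 73984} \left(1 + 272 + 73984 + 4 \cdot 20123648\right)} = \frac{1}{\frac{1}{1 + 272 + 295936} \left(1 + 272 + 73984 + 80494592\right)} = \frac{1}{\frac{1}{296209} \cdot 80568849} = \frac{1}{\frac{80568849}{296209}} = \frac{296209}{80568849}$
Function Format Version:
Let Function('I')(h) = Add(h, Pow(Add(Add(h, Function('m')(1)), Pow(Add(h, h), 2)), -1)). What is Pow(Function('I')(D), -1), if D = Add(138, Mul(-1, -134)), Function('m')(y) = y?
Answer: Rational(296209, 80568849) ≈ 0.0036765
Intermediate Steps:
D = 272 (D = Add(138, 134) = 272)
Function('I')(h) = Add(h, Pow(Add(1, h, Mul(4, Pow(h, 2))), -1)) (Function('I')(h) = Add(h, Pow(Add(Add(h, 1), Pow(Add(h, h), 2)), -1)) = Add(h, Pow(Add(Add(1, h), Pow(Mul(2, h), 2)), -1)) = Add(h, Pow(Add(Add(1, h), Mul(4, Pow(h, 2))), -1)) = Add(h, Pow(Add(1, h, Mul(4, Pow(h, 2))), -1)))
Pow(Function('I')(D), -1) = Pow(Mul(Pow(Add(1, 272, Mul(4, Pow(272, 2))), -1), Add(1, 272, Pow(272, 2), Mul(4, Pow(272, 3)))), -1) = Pow(Mul(Pow(Add(1, 272, Mul(4, 73984)), -1), Add(1, 272, 73984, Mul(4, 20123648))), -1) = Pow(Mul(Pow(Add(1, 272, 295936), -1), Add(1, 272, 73984, 80494592)), -1) = Pow(Mul(Pow(296209, -1), 80568849), -1) = Pow(Mul(Rational(1, 296209), 80568849), -1) = Pow(Rational(80568849, 296209), -1) = Rational(296209, 80568849)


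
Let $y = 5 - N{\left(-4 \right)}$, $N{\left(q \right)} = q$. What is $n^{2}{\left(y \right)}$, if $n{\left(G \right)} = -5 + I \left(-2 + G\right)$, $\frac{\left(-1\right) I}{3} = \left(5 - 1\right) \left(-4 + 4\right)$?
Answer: $25$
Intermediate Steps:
$I = 0$ ($I = - 3 \left(5 - 1\right) \left(-4 + 4\right) = - 3 \cdot 4 \cdot 0 = \left(-3\right) 0 = 0$)
$y = 9$ ($y = 5 - -4 = 5 + 4 = 9$)
$n{\left(G \right)} = -5$ ($n{\left(G \right)} = -5 + 0 \left(-2 + G\right) = -5 + 0 = -5$)
$n^{2}{\left(y \right)} = \left(-5\right)^{2} = 25$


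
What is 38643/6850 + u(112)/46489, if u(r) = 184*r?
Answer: 1937639227/318449650 ≈ 6.0846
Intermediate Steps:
38643/6850 + u(112)/46489 = 38643/6850 + (184*112)/46489 = 38643*(1/6850) + 20608*(1/46489) = 38643/6850 + 20608/46489 = 1937639227/318449650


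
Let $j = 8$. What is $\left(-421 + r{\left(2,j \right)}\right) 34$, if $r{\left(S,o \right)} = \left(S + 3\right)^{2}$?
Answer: $-13464$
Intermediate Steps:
$r{\left(S,o \right)} = \left(3 + S\right)^{2}$
$\left(-421 + r{\left(2,j \right)}\right) 34 = \left(-421 + \left(3 + 2\right)^{2}\right) 34 = \left(-421 + 5^{2}\right) 34 = \left(-421 + 25\right) 34 = \left(-396\right) 34 = -13464$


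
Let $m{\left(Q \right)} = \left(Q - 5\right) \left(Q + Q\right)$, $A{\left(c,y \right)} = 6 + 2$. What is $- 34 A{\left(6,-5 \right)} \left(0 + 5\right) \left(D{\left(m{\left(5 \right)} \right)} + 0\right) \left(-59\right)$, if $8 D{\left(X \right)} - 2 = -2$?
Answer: $0$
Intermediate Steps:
$A{\left(c,y \right)} = 8$
$m{\left(Q \right)} = 2 Q \left(-5 + Q\right)$ ($m{\left(Q \right)} = \left(-5 + Q\right) 2 Q = 2 Q \left(-5 + Q\right)$)
$D{\left(X \right)} = 0$ ($D{\left(X \right)} = \frac{1}{4} + \frac{1}{8} \left(-2\right) = \frac{1}{4} - \frac{1}{4} = 0$)
$- 34 A{\left(6,-5 \right)} \left(0 + 5\right) \left(D{\left(m{\left(5 \right)} \right)} + 0\right) \left(-59\right) = - 34 \cdot 8 \left(0 + 5\right) \left(0 + 0\right) \left(-59\right) = - 34 \cdot 8 \cdot 5 \cdot 0 \left(-59\right) = - 34 \cdot 40 \cdot 0 \left(-59\right) = \left(-34\right) 0 \left(-59\right) = 0 \left(-59\right) = 0$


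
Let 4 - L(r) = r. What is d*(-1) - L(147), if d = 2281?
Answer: -2138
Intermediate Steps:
L(r) = 4 - r
d*(-1) - L(147) = 2281*(-1) - (4 - 1*147) = -2281 - (4 - 147) = -2281 - 1*(-143) = -2281 + 143 = -2138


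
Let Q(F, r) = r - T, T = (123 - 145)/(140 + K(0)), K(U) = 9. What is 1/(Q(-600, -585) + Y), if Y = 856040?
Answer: 149/127462817 ≈ 1.1690e-6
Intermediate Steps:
T = -22/149 (T = (123 - 145)/(140 + 9) = -22/149 ≈ -0.14765)
Q(F, r) = 22/149 + r (Q(F, r) = r - 1*(-22/149) = r + 22/149 = 22/149 + r)
1/(Q(-600, -585) + Y) = 1/((22/149 - 585) + 856040) = 1/(-87143/149 + 856040) = 1/(127462817/149) = 149/127462817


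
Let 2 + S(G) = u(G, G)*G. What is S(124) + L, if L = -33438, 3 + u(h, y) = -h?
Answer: -49188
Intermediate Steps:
u(h, y) = -3 - h
S(G) = -2 + G*(-3 - G) (S(G) = -2 + (-3 - G)*G = -2 + G*(-3 - G))
S(124) + L = (-2 - 1*124*(3 + 124)) - 33438 = (-2 - 1*124*127) - 33438 = (-2 - 15748) - 33438 = -15750 - 33438 = -49188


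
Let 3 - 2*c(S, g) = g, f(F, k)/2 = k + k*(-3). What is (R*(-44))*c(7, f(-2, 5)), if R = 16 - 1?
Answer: -7590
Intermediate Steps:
f(F, k) = -4*k (f(F, k) = 2*(k + k*(-3)) = 2*(k - 3*k) = 2*(-2*k) = -4*k)
R = 15
c(S, g) = 3/2 - g/2
(R*(-44))*c(7, f(-2, 5)) = (15*(-44))*(3/2 - (-2)*5) = -660*(3/2 - 1/2*(-20)) = -660*(3/2 + 10) = -660*23/2 = -7590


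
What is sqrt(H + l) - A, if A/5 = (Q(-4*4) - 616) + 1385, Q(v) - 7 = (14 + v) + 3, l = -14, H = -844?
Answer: -3885 + I*sqrt(858) ≈ -3885.0 + 29.292*I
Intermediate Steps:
Q(v) = 24 + v (Q(v) = 7 + ((14 + v) + 3) = 7 + (17 + v) = 24 + v)
A = 3885 (A = 5*(((24 - 4*4) - 616) + 1385) = 5*(((24 - 16) - 616) + 1385) = 5*((8 - 616) + 1385) = 5*(-608 + 1385) = 5*777 = 3885)
sqrt(H + l) - A = sqrt(-844 - 14) - 1*3885 = sqrt(-858) - 3885 = I*sqrt(858) - 3885 = -3885 + I*sqrt(858)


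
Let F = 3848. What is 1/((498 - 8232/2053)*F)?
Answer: 2053/3902495376 ≈ 5.2607e-7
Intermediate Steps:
1/((498 - 8232/2053)*F) = 1/((498 - 8232/2053)*3848) = (1/3848)/(498 - 8232*1/2053) = (1/3848)/(498 - 8232/2053) = (1/3848)/(1014162/2053) = (2053/1014162)*(1/3848) = 2053/3902495376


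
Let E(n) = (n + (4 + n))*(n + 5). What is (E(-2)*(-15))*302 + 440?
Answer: 440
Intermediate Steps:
E(n) = (4 + 2*n)*(5 + n)
(E(-2)*(-15))*302 + 440 = ((20 + 2*(-2)**2 + 14*(-2))*(-15))*302 + 440 = ((20 + 2*4 - 28)*(-15))*302 + 440 = ((20 + 8 - 28)*(-15))*302 + 440 = (0*(-15))*302 + 440 = 0*302 + 440 = 0 + 440 = 440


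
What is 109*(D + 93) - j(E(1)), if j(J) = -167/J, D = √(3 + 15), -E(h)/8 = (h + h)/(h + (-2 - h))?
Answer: 81263/8 + 327*√2 ≈ 10620.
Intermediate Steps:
E(h) = 8*h (E(h) = -8*(h + h)/(h + (-2 - h)) = -8*2*h/(-2) = -8*2*h*(-1)/2 = -(-8)*h = 8*h)
D = 3*√2 (D = √18 = 3*√2 ≈ 4.2426)
109*(D + 93) - j(E(1)) = 109*(3*√2 + 93) - (-167)/(8*1) = 109*(93 + 3*√2) - (-167)/8 = (10137 + 327*√2) - (-167)/8 = (10137 + 327*√2) - 1*(-167/8) = (10137 + 327*√2) + 167/8 = 81263/8 + 327*√2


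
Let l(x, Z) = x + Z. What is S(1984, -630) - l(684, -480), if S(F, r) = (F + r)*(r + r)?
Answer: -1706244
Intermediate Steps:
l(x, Z) = Z + x
S(F, r) = 2*r*(F + r) (S(F, r) = (F + r)*(2*r) = 2*r*(F + r))
S(1984, -630) - l(684, -480) = 2*(-630)*(1984 - 630) - (-480 + 684) = 2*(-630)*1354 - 1*204 = -1706040 - 204 = -1706244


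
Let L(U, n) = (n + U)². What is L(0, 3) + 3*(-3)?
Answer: 0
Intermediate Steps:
L(U, n) = (U + n)²
L(0, 3) + 3*(-3) = (0 + 3)² + 3*(-3) = 3² - 9 = 9 - 9 = 0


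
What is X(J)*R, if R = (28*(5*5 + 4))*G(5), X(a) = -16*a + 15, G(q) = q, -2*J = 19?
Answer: 678020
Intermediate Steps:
J = -19/2 (J = -1/2*19 = -19/2 ≈ -9.5000)
X(a) = 15 - 16*a
R = 4060 (R = (28*(5*5 + 4))*5 = (28*(25 + 4))*5 = (28*29)*5 = 812*5 = 4060)
X(J)*R = (15 - 16*(-19/2))*4060 = (15 + 152)*4060 = 167*4060 = 678020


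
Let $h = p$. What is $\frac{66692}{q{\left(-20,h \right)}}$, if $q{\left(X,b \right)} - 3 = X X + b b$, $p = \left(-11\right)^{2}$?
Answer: $\frac{16673}{3761} \approx 4.4331$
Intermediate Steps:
$p = 121$
$h = 121$
$q{\left(X,b \right)} = 3 + X^{2} + b^{2}$ ($q{\left(X,b \right)} = 3 + \left(X X + b b\right) = 3 + \left(X^{2} + b^{2}\right) = 3 + X^{2} + b^{2}$)
$\frac{66692}{q{\left(-20,h \right)}} = \frac{66692}{3 + \left(-20\right)^{2} + 121^{2}} = \frac{66692}{3 + 400 + 14641} = \frac{66692}{15044} = 66692 \cdot \frac{1}{15044} = \frac{16673}{3761}$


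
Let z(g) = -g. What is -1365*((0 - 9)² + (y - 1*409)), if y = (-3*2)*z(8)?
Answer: 382200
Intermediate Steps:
y = 48 (y = (-3*2)*(-1*8) = -6*(-8) = 48)
-1365*((0 - 9)² + (y - 1*409)) = -1365*((0 - 9)² + (48 - 1*409)) = -1365*((-9)² + (48 - 409)) = -1365*(81 - 361) = -1365*(-280) = 382200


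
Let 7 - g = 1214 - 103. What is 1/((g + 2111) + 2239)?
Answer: 1/3246 ≈ 0.00030807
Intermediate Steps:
g = -1104 (g = 7 - (1214 - 103) = 7 - 1*1111 = 7 - 1111 = -1104)
1/((g + 2111) + 2239) = 1/((-1104 + 2111) + 2239) = 1/(1007 + 2239) = 1/3246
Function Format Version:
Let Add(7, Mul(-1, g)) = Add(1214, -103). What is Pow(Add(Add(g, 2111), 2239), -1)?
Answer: Rational(1, 3246) ≈ 0.00030807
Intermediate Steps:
g = -1104 (g = Add(7, Mul(-1, Add(1214, -103))) = Add(7, Mul(-1, 1111)) = Add(7, -1111) = -1104)
Pow(Add(Add(g, 2111), 2239), -1) = Pow(Add(Add(-1104, 2111), 2239), -1) = Pow(Add(1007, 2239), -1) = Pow(3246, -1) = Rational(1, 3246)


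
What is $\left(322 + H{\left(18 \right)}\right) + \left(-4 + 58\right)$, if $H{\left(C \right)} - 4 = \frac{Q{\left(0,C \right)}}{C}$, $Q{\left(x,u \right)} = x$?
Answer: $380$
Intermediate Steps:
$H{\left(C \right)} = 4$ ($H{\left(C \right)} = 4 + \frac{0}{C} = 4 + 0 = 4$)
$\left(322 + H{\left(18 \right)}\right) + \left(-4 + 58\right) = \left(322 + 4\right) + \left(-4 + 58\right) = 326 + 54 = 380$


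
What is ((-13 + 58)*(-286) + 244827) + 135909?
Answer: 367866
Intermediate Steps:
((-13 + 58)*(-286) + 244827) + 135909 = (45*(-286) + 244827) + 135909 = (-12870 + 244827) + 135909 = 231957 + 135909 = 367866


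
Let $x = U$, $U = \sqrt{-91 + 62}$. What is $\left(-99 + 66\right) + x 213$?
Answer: $-33 + 213 i \sqrt{29} \approx -33.0 + 1147.0 i$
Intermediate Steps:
$U = i \sqrt{29}$ ($U = \sqrt{-29} = i \sqrt{29} \approx 5.3852 i$)
$x = i \sqrt{29} \approx 5.3852 i$
$\left(-99 + 66\right) + x 213 = \left(-99 + 66\right) + i \sqrt{29} \cdot 213 = -33 + 213 i \sqrt{29}$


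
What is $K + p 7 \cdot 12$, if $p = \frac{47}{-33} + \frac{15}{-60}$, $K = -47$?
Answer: $- \frac{2064}{11} \approx -187.64$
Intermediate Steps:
$p = - \frac{221}{132}$ ($p = 47 \left(- \frac{1}{33}\right) + 15 \left(- \frac{1}{60}\right) = - \frac{47}{33} - \frac{1}{4} = - \frac{221}{132} \approx -1.6742$)
$K + p 7 \cdot 12 = -47 - \frac{221 \cdot 7 \cdot 12}{132} = -47 - \frac{1547}{11} = - \frac{2064}{11}$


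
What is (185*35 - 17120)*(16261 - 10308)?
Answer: -63369685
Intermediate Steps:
(185*35 - 17120)*(16261 - 10308) = (6475 - 17120)*5953 = -10645*5953 = -63369685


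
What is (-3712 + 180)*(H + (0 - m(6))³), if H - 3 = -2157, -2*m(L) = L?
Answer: 7512564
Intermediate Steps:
m(L) = -L/2
H = -2154 (H = 3 - 2157 = -2154)
(-3712 + 180)*(H + (0 - m(6))³) = (-3712 + 180)*(-2154 + (0 - (-1)*6/2)³) = -3532*(-2154 + (0 - 1*(-3))³) = -3532*(-2154 + (0 + 3)³) = -3532*(-2154 + 3³) = -3532*(-2154 + 27) = -3532*(-2127) = 7512564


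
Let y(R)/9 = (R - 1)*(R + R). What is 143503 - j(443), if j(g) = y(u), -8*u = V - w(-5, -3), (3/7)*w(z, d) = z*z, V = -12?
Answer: 4552639/32 ≈ 1.4227e+5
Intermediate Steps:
w(z, d) = 7*z**2/3 (w(z, d) = 7*(z*z)/3 = 7*z**2/3)
u = 211/24 (u = -(-12 - 7*(-5)**2/3)/8 = -(-12 - 7*25/3)/8 = -(-12 - 1*175/3)/8 = -(-12 - 175/3)/8 = -1/8*(-211/3) = 211/24 ≈ 8.7917)
y(R) = 18*R*(-1 + R) (y(R) = 9*((R - 1)*(R + R)) = 9*((-1 + R)*(2*R)) = 9*(2*R*(-1 + R)) = 18*R*(-1 + R))
j(g) = 39457/32 (j(g) = 18*(211/24)*(-1 + 211/24) = 18*(211/24)*(187/24) = 39457/32)
143503 - j(443) = 143503 - 1*39457/32 = 143503 - 39457/32 = 4552639/32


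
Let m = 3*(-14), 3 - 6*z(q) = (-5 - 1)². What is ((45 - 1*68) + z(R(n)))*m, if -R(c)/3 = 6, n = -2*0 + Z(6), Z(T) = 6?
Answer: 1197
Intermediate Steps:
n = 6 (n = -2*0 + 6 = 0 + 6 = 6)
R(c) = -18 (R(c) = -3*6 = -18)
z(q) = -11/2 (z(q) = ½ - (-5 - 1)²/6 = ½ - ⅙*(-6)² = ½ - ⅙*36 = ½ - 6 = -11/2)
m = -42
((45 - 1*68) + z(R(n)))*m = ((45 - 1*68) - 11/2)*(-42) = ((45 - 68) - 11/2)*(-42) = (-23 - 11/2)*(-42) = -57/2*(-42) = 1197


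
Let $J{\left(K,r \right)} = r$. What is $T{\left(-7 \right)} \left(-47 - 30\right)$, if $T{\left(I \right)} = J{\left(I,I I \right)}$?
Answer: $-3773$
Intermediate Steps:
$T{\left(I \right)} = I^{2}$ ($T{\left(I \right)} = I I = I^{2}$)
$T{\left(-7 \right)} \left(-47 - 30\right) = \left(-7\right)^{2} \left(-47 - 30\right) = 49 \left(-77\right) = -3773$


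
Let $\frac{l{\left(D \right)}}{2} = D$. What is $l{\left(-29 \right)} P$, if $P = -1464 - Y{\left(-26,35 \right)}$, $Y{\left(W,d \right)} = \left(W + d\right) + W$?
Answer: $83926$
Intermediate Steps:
$Y{\left(W,d \right)} = d + 2 W$
$l{\left(D \right)} = 2 D$
$P = -1447$ ($P = -1464 - \left(35 + 2 \left(-26\right)\right) = -1464 - \left(35 - 52\right) = -1464 - -17 = -1464 + 17 = -1447$)
$l{\left(-29 \right)} P = 2 \left(-29\right) \left(-1447\right) = \left(-58\right) \left(-1447\right) = 83926$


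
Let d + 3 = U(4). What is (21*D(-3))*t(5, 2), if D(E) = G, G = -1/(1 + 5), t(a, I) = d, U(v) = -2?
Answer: 35/2 ≈ 17.500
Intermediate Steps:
d = -5 (d = -3 - 2 = -5)
t(a, I) = -5
G = -⅙ (G = -1/6 = -1*⅙ = -⅙ ≈ -0.16667)
D(E) = -⅙
(21*D(-3))*t(5, 2) = (21*(-⅙))*(-5) = -7/2*(-5) = 35/2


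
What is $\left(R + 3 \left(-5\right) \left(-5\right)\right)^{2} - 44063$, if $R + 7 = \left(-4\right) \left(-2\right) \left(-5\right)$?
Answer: $-43279$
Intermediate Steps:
$R = -47$ ($R = -7 + \left(-4\right) \left(-2\right) \left(-5\right) = -7 + 8 \left(-5\right) = -7 - 40 = -47$)
$\left(R + 3 \left(-5\right) \left(-5\right)\right)^{2} - 44063 = \left(-47 + 3 \left(-5\right) \left(-5\right)\right)^{2} - 44063 = \left(-47 - -75\right)^{2} - 44063 = \left(-47 + 75\right)^{2} - 44063 = 28^{2} - 44063 = 784 - 44063 = -43279$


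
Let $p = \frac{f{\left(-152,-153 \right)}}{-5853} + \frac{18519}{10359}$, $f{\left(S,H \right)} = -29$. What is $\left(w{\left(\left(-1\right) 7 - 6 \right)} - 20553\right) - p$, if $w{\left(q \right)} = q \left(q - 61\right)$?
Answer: $- \frac{43997594825}{2245601} \approx -19593.0$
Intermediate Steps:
$w{\left(q \right)} = q \left(-61 + q\right)$
$p = \frac{4025634}{2245601}$ ($p = - \frac{29}{-5853} + \frac{18519}{10359} = \left(-29\right) \left(- \frac{1}{5853}\right) + 18519 \cdot \frac{1}{10359} = \frac{29}{5853} + \frac{6173}{3453} = \frac{4025634}{2245601} \approx 1.7927$)
$\left(w{\left(\left(-1\right) 7 - 6 \right)} - 20553\right) - p = \left(\left(\left(-1\right) 7 - 6\right) \left(-61 - 13\right) - 20553\right) - \frac{4025634}{2245601} = \left(\left(-7 - 6\right) \left(-61 - 13\right) - 20553\right) - \frac{4025634}{2245601} = \left(- 13 \left(-61 - 13\right) - 20553\right) - \frac{4025634}{2245601} = \left(\left(-13\right) \left(-74\right) - 20553\right) - \frac{4025634}{2245601} = \left(962 - 20553\right) - \frac{4025634}{2245601} = -19591 - \frac{4025634}{2245601} = - \frac{43997594825}{2245601}$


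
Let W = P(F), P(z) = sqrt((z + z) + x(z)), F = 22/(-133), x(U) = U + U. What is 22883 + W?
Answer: 22883 + 2*I*sqrt(2926)/133 ≈ 22883.0 + 0.81342*I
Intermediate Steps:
x(U) = 2*U
F = -22/133 (F = 22*(-1/133) = -22/133 ≈ -0.16541)
P(z) = 2*sqrt(z) (P(z) = sqrt((z + z) + 2*z) = sqrt(2*z + 2*z) = sqrt(4*z) = 2*sqrt(z))
W = 2*I*sqrt(2926)/133 (W = 2*sqrt(-22/133) = 2*(I*sqrt(2926)/133) = 2*I*sqrt(2926)/133 ≈ 0.81342*I)
22883 + W = 22883 + 2*I*sqrt(2926)/133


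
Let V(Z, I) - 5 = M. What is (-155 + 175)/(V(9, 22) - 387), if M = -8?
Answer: -2/39 ≈ -0.051282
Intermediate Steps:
V(Z, I) = -3 (V(Z, I) = 5 - 8 = -3)
(-155 + 175)/(V(9, 22) - 387) = (-155 + 175)/(-3 - 387) = 20/(-390) = 20*(-1/390) = -2/39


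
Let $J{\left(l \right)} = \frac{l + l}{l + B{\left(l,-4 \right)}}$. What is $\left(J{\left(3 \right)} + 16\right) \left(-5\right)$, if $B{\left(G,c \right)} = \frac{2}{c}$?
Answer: $-92$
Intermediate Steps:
$J{\left(l \right)} = \frac{2 l}{- \frac{1}{2} + l}$ ($J{\left(l \right)} = \frac{l + l}{l + \frac{2}{-4}} = \frac{2 l}{l + 2 \left(- \frac{1}{4}\right)} = \frac{2 l}{l - \frac{1}{2}} = \frac{2 l}{- \frac{1}{2} + l}$)
$\left(J{\left(3 \right)} + 16\right) \left(-5\right) = \left(4 \cdot 3 \frac{1}{-1 + 2 \cdot 3} + 16\right) \left(-5\right) = \left(4 \cdot 3 \frac{1}{-1 + 6} + 16\right) \left(-5\right) = \left(4 \cdot 3 \cdot \frac{1}{5} + 16\right) \left(-5\right) = \left(\frac{12}{5} + 16\right) \left(-5\right) = \frac{92}{5} \left(-5\right) = -92$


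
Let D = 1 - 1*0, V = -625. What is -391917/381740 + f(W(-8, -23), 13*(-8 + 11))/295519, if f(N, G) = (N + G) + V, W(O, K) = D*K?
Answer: -16578771369/16115917580 ≈ -1.0287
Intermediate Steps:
D = 1 (D = 1 + 0 = 1)
W(O, K) = K (W(O, K) = 1*K = K)
f(N, G) = -625 + G + N (f(N, G) = (N + G) - 625 = (G + N) - 625 = -625 + G + N)
-391917/381740 + f(W(-8, -23), 13*(-8 + 11))/295519 = -391917/381740 + (-625 + 13*(-8 + 11) - 23)/295519 = -391917*1/381740 + (-625 + 13*3 - 23)*(1/295519) = -391917/381740 + (-625 + 39 - 23)*(1/295519) = -391917/381740 - 609*1/295519 = -391917/381740 - 87/42217 = -16578771369/16115917580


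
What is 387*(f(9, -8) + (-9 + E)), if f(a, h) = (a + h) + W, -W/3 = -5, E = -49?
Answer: -16254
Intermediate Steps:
W = 15 (W = -3*(-5) = 15)
f(a, h) = 15 + a + h (f(a, h) = (a + h) + 15 = 15 + a + h)
387*(f(9, -8) + (-9 + E)) = 387*((15 + 9 - 8) + (-9 - 49)) = 387*(16 - 58) = 387*(-42) = -16254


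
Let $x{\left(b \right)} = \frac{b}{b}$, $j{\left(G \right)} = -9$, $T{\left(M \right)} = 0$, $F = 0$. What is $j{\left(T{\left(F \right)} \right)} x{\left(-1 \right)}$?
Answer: $-9$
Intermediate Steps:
$x{\left(b \right)} = 1$
$j{\left(T{\left(F \right)} \right)} x{\left(-1 \right)} = \left(-9\right) 1 = -9$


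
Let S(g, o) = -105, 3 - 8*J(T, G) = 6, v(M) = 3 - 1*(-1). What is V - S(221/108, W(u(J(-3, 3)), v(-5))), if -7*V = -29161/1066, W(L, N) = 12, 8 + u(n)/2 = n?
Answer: 812671/7462 ≈ 108.91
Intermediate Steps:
v(M) = 4 (v(M) = 3 + 1 = 4)
J(T, G) = -3/8 (J(T, G) = 3/8 - 1/8*6 = 3/8 - 3/4 = -3/8)
u(n) = -16 + 2*n
V = 29161/7462 (V = -(-29161)/(7*1066) = -1/7*(-29161/1066) = 29161/7462 ≈ 3.9079)
V - S(221/108, W(u(J(-3, 3)), v(-5))) = 29161/7462 - 1*(-105) = 29161/7462 + 105 = 812671/7462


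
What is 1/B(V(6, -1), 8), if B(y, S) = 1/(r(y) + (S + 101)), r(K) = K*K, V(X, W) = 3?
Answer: 118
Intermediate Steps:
r(K) = K²
B(y, S) = 1/(101 + S + y²) (B(y, S) = 1/(y² + (S + 101)) = 1/(y² + (101 + S)) = 1/(101 + S + y²))
1/B(V(6, -1), 8) = 1/(1/(101 + 8 + 3²)) = 1/(1/(101 + 8 + 9)) = 1/(1/118) = 118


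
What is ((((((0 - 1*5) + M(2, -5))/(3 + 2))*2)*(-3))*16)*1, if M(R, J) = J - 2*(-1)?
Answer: 768/5 ≈ 153.60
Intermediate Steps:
M(R, J) = 2 + J (M(R, J) = J + 2 = 2 + J)
((((((0 - 1*5) + M(2, -5))/(3 + 2))*2)*(-3))*16)*1 = ((((((0 - 1*5) + (2 - 5))/(3 + 2))*2)*(-3))*16)*1 = ((((((0 - 5) - 3)/5)*2)*(-3))*16)*1 = (((((-5 - 3)*(1/5))*2)*(-3))*16)*1 = (((-8*1/5*2)*(-3))*16)*1 = ((-8/5*2*(-3))*16)*1 = (-16/5*(-3)*16)*1 = ((48/5)*16)*1 = (768/5)*1 = 768/5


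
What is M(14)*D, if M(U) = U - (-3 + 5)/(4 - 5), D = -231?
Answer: -3696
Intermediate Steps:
M(U) = 2 + U (M(U) = U - 2/(-1) = U - 2*(-1) = U - 1*(-2) = U + 2 = 2 + U)
M(14)*D = (2 + 14)*(-231) = 16*(-231) = -3696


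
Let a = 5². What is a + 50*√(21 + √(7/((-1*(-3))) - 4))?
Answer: 25 + 50*√(189 + 3*I*√15)/3 ≈ 254.24 + 7.0396*I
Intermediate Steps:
a = 25
a + 50*√(21 + √(7/((-1*(-3))) - 4)) = 25 + 50*√(21 + √(7/((-1*(-3))) - 4)) = 25 + 50*√(21 + √(7/3 - 4)) = 25 + 50*√(21 + √(-5/3)) = 25 + 50*√(21 + I*√15/3)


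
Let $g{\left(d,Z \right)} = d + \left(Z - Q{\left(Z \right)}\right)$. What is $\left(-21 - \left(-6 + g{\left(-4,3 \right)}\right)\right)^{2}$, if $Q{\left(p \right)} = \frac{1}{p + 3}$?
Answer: $\frac{6889}{36} \approx 191.36$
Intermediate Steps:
$Q{\left(p \right)} = \frac{1}{3 + p}$
$g{\left(d,Z \right)} = Z + d - \frac{1}{3 + Z}$ ($g{\left(d,Z \right)} = d + \left(Z - \frac{1}{3 + Z}\right) = Z + d - \frac{1}{3 + Z}$)
$\left(-21 - \left(-6 + g{\left(-4,3 \right)}\right)\right)^{2} = \left(-21 + \left(6 - \frac{-1 + \left(3 + 3\right) \left(3 - 4\right)}{3 + 3}\right)\right)^{2} = \left(-21 + \left(6 - \frac{-1 + 6 \left(-1\right)}{6}\right)\right)^{2} = \left(-21 + \left(6 - \frac{-1 - 6}{6}\right)\right)^{2} = \left(-21 + \left(6 - \frac{1}{6} \left(-7\right)\right)\right)^{2} = \left(-21 + \left(6 - - \frac{7}{6}\right)\right)^{2} = \left(-21 + \left(6 + \frac{7}{6}\right)\right)^{2} = \left(-21 + \frac{43}{6}\right)^{2} = \left(- \frac{83}{6}\right)^{2} = \frac{6889}{36}$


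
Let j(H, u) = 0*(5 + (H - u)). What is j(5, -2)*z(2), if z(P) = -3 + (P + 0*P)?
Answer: 0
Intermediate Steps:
j(H, u) = 0 (j(H, u) = 0*(5 + H - u) = 0)
z(P) = -3 + P (z(P) = -3 + (P + 0) = -3 + P)
j(5, -2)*z(2) = 0*(-3 + 2) = 0*(-1) = 0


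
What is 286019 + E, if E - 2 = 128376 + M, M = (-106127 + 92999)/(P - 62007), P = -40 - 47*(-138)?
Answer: 23024324845/55561 ≈ 4.1440e+5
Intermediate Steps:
P = 6446 (P = -40 + 6486 = 6446)
M = 13128/55561 (M = (-106127 + 92999)/(6446 - 62007) = -13128/(-55561) = -13128*(-1/55561) = 13128/55561 ≈ 0.23628)
E = 7132823186/55561 (E = 2 + (128376 + 13128/55561) = 2 + 7132712064/55561 = 7132823186/55561 ≈ 1.2838e+5)
286019 + E = 286019 + 7132823186/55561 = 23024324845/55561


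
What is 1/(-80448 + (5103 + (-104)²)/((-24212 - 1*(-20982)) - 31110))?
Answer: -34340/2762600239 ≈ -1.2430e-5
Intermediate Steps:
1/(-80448 + (5103 + (-104)²)/((-24212 - 1*(-20982)) - 31110)) = 1/(-80448 + (5103 + 10816)/((-24212 + 20982) - 31110)) = 1/(-80448 + 15919/(-3230 - 31110)) = 1/(-80448 + 15919/(-34340)) = 1/(-80448 + 15919*(-1/34340)) = 1/(-80448 - 15919/34340) = 1/(-2762600239/34340) = -34340/2762600239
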